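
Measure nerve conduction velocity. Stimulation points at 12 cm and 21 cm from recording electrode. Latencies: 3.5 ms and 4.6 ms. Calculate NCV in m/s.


Distance = (21 - 12) / 100 = 0.09 m
dt = (4.6 - 3.5) / 1000 = 0.0011 s
NCV = dist / dt = 81.82 m/s


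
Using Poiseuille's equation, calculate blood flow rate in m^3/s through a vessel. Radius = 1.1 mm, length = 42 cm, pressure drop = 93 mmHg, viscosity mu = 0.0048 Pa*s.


Q = pi*r^4*dP / (8*mu*L)
r = 0.0011 m, L = 0.42 m
dP = 93 mmHg = 12398.946 Pa
Q = 3.5361e-06 m^3/s


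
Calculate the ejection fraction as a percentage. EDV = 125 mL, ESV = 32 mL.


SV = EDV - ESV = 125 - 32 = 93 mL
EF = SV/EDV * 100 = 93/125 * 100
EF = 74.4%


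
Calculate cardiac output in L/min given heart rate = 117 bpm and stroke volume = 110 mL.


CO = HR * SV
CO = 117 * 110 / 1000
CO = 12.87 L/min


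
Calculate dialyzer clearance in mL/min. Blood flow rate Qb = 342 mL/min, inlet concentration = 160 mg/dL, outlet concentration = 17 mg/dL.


K = Qb * (Cb_in - Cb_out) / Cb_in
K = 342 * (160 - 17) / 160
K = 305.7 mL/min


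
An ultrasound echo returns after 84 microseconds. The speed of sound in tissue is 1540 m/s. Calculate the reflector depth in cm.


depth = c * t / 2
t = 84 us = 8.4000e-05 s
depth = 1540 * 8.4000e-05 / 2
depth = 0.06468 m = 6.468 cm


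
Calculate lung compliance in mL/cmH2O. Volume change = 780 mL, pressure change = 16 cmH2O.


C = dV / dP
C = 780 / 16
C = 48.75 mL/cmH2O


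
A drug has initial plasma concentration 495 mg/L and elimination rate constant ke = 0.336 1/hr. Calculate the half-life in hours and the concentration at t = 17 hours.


t_half = ln(2) / ke = 0.693147 / 0.336 = 2.063 hr
C(t) = C0 * exp(-ke*t) = 495 * exp(-0.336*17)
C(17) = 1.636 mg/L


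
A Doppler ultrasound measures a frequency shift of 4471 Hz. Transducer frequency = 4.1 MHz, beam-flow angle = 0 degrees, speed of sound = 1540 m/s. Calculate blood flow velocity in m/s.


v = fd * c / (2 * f0 * cos(theta))
v = 4471 * 1540 / (2 * 4.1000e+06 * cos(0))
v = 0.8397 m/s


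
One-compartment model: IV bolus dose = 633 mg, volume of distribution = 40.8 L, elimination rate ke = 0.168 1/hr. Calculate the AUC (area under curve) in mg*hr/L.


C0 = Dose/Vd = 633/40.8 = 15.5147 mg/L
AUC = C0/ke = 15.5147/0.168
AUC = 92.35 mg*hr/L


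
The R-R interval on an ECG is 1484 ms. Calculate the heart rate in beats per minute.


HR = 60 / RR_interval(s)
RR = 1484 ms = 1.484 s
HR = 60 / 1.484 = 40.43 bpm


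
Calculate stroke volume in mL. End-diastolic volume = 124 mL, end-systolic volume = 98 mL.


SV = EDV - ESV
SV = 124 - 98
SV = 26 mL


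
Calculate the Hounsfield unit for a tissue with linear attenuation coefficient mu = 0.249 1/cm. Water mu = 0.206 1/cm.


HU = ((mu_tissue - mu_water) / mu_water) * 1000
HU = ((0.249 - 0.206) / 0.206) * 1000
HU = 208.7


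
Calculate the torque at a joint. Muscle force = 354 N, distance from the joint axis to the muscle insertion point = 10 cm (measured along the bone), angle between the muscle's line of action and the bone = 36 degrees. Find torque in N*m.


Torque = F * d * sin(theta)   (moment arm = d*sin(theta))
d = 10 cm = 0.1 m
Torque = 354 * 0.1 * sin(36)
Torque = 20.81 N*m


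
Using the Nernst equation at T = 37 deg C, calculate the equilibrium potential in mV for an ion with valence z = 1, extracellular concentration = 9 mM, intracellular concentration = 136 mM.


E = (RT/(zF)) * ln(C_out/C_in)
T = 37 + 273.15 = 310.15 K
E = (8.314 * 310.15 / (1 * 96485)) * ln(9/136)
E = -72.57 mV


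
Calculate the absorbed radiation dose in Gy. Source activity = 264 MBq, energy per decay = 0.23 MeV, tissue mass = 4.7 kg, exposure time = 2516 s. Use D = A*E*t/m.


A = 264 MBq = 2.6400e+08 Bq
E = 0.23 MeV = 3.6846e-14 J
D = A*E*t/m = 2.6400e+08*3.6846e-14*2516/4.7
D = 0.005207 Gy


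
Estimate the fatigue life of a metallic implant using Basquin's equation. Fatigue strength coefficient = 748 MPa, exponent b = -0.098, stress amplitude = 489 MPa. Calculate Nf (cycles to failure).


sigma_a = sigma_f' * (2Nf)^b
2Nf = (sigma_a/sigma_f')^(1/b)
2Nf = (489/748)^(1/-0.098)
2Nf = 76.489069
Nf = 38.24


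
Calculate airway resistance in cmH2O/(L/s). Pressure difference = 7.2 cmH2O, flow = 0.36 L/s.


R = dP / flow
R = 7.2 / 0.36
R = 20 cmH2O/(L/s)


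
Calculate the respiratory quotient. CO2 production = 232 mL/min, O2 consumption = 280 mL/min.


RQ = VCO2 / VO2
RQ = 232 / 280
RQ = 0.8286


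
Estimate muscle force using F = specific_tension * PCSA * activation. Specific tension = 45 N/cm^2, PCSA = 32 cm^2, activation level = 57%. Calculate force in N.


F = sigma * PCSA * activation
F = 45 * 32 * 0.57
F = 820.8 N


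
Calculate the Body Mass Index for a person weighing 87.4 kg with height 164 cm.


BMI = weight / height^2
height = 164 cm = 1.64 m
BMI = 87.4 / 1.64^2
BMI = 32.5 kg/m^2


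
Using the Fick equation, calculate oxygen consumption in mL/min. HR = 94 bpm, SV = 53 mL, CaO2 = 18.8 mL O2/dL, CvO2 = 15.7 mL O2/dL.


CO = HR*SV = 94*53/1000 = 4.982 L/min
a-v O2 diff = 18.8 - 15.7 = 3.1 mL/dL
VO2 = CO * (CaO2-CvO2) * 10 dL/L
VO2 = 4.982 * 3.1 * 10
VO2 = 154.4 mL/min


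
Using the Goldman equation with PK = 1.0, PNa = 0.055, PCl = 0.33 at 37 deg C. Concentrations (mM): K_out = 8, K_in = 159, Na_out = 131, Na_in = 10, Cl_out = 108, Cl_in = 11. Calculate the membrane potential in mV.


Vm = (RT/F)*ln((PK*Ko + PNa*Nao + PCl*Cli)/(PK*Ki + PNa*Nai + PCl*Clo))
Numer = 18.835, Denom = 195.19
Vm = -62.49 mV


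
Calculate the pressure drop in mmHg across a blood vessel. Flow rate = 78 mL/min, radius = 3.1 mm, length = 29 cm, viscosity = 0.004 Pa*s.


dP = 8*mu*L*Q / (pi*r^4)
Q = 78 mL/min = 1.3e-06 m^3/s
dP = 41.581 Pa = 41.581 / 133.322 mmHg = 0.3119 mmHg


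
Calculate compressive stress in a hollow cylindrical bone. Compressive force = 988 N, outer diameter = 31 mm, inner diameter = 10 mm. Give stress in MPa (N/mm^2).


A = pi*(r_o^2 - r_i^2)
r_o = 15.5 mm, r_i = 5 mm
A = 676.228 mm^2
sigma = F/A = 988 / 676.228
sigma = 1.461 MPa


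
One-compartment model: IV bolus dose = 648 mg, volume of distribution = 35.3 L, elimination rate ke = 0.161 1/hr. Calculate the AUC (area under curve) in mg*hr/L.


C0 = Dose/Vd = 648/35.3 = 18.3569 mg/L
AUC = C0/ke = 18.3569/0.161
AUC = 114 mg*hr/L


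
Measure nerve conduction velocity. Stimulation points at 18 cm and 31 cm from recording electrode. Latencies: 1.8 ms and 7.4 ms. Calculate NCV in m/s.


Distance = (31 - 18) / 100 = 0.13 m
dt = (7.4 - 1.8) / 1000 = 0.0056 s
NCV = dist / dt = 23.21 m/s


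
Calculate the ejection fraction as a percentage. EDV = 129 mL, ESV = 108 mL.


SV = EDV - ESV = 129 - 108 = 21 mL
EF = SV/EDV * 100 = 21/129 * 100
EF = 16.28%


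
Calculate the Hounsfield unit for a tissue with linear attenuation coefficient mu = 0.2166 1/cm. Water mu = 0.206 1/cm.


HU = ((mu_tissue - mu_water) / mu_water) * 1000
HU = ((0.2166 - 0.206) / 0.206) * 1000
HU = 51.46


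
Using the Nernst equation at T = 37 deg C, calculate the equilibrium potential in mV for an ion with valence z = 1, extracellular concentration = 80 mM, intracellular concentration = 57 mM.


E = (RT/(zF)) * ln(C_out/C_in)
T = 37 + 273.15 = 310.15 K
E = (8.314 * 310.15 / (1 * 96485)) * ln(80/57)
E = 9.059 mV


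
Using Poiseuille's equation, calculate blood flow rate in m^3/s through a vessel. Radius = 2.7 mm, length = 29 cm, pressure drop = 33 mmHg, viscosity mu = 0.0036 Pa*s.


Q = pi*r^4*dP / (8*mu*L)
r = 0.0027 m, L = 0.29 m
dP = 33 mmHg = 4399.626 Pa
Q = 8.7949e-05 m^3/s


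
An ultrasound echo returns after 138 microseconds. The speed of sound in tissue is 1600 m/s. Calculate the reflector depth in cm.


depth = c * t / 2
t = 138 us = 1.3800e-04 s
depth = 1600 * 1.3800e-04 / 2
depth = 0.1104 m = 11.04 cm


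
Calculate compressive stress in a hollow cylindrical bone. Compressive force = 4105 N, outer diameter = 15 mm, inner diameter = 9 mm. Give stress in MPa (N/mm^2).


A = pi*(r_o^2 - r_i^2)
r_o = 7.5 mm, r_i = 4.5 mm
A = 113.097 mm^2
sigma = F/A = 4105 / 113.097
sigma = 36.3 MPa


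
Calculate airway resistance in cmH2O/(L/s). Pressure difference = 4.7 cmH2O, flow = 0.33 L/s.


R = dP / flow
R = 4.7 / 0.33
R = 14.24 cmH2O/(L/s)


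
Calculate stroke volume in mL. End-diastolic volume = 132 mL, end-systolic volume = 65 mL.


SV = EDV - ESV
SV = 132 - 65
SV = 67 mL


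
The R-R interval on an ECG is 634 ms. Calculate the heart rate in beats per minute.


HR = 60 / RR_interval(s)
RR = 634 ms = 0.634 s
HR = 60 / 0.634 = 94.64 bpm


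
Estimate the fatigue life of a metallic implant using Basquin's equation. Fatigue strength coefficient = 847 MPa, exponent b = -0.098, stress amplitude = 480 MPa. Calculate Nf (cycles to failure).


sigma_a = sigma_f' * (2Nf)^b
2Nf = (sigma_a/sigma_f')^(1/b)
2Nf = (480/847)^(1/-0.098)
2Nf = 328.66758
Nf = 164.3


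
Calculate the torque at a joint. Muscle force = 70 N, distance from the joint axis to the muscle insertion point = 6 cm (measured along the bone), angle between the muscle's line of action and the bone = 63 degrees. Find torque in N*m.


Torque = F * d * sin(theta)   (moment arm = d*sin(theta))
d = 6 cm = 0.06 m
Torque = 70 * 0.06 * sin(63)
Torque = 3.742 N*m


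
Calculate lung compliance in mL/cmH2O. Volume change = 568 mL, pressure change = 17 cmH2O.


C = dV / dP
C = 568 / 17
C = 33.41 mL/cmH2O


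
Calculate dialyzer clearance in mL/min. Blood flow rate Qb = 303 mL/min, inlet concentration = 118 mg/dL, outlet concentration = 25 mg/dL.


K = Qb * (Cb_in - Cb_out) / Cb_in
K = 303 * (118 - 25) / 118
K = 238.8 mL/min


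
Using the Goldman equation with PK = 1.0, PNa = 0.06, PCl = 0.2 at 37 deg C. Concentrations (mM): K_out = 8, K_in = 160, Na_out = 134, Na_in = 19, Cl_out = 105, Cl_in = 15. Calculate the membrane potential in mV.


Vm = (RT/F)*ln((PK*Ko + PNa*Nao + PCl*Cli)/(PK*Ki + PNa*Nai + PCl*Clo))
Numer = 19.04, Denom = 182.14
Vm = -60.35 mV


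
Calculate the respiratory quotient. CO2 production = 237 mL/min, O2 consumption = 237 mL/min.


RQ = VCO2 / VO2
RQ = 237 / 237
RQ = 1


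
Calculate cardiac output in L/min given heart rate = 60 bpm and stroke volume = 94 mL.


CO = HR * SV
CO = 60 * 94 / 1000
CO = 5.64 L/min


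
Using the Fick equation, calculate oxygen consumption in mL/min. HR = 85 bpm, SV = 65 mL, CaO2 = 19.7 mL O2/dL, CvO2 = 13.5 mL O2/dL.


CO = HR*SV = 85*65/1000 = 5.525 L/min
a-v O2 diff = 19.7 - 13.5 = 6.2 mL/dL
VO2 = CO * (CaO2-CvO2) * 10 dL/L
VO2 = 5.525 * 6.2 * 10
VO2 = 342.5 mL/min


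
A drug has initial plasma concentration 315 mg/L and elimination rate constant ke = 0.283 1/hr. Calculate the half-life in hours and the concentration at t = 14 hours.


t_half = ln(2) / ke = 0.693147 / 0.283 = 2.449 hr
C(t) = C0 * exp(-ke*t) = 315 * exp(-0.283*14)
C(14) = 5.993 mg/L


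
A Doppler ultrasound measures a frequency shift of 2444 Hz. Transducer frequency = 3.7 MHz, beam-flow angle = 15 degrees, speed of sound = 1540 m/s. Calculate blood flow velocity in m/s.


v = fd * c / (2 * f0 * cos(theta))
v = 2444 * 1540 / (2 * 3.7000e+06 * cos(15))
v = 0.5266 m/s


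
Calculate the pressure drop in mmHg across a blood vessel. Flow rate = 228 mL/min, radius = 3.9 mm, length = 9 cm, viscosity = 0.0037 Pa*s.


dP = 8*mu*L*Q / (pi*r^4)
Q = 228 mL/min = 3.8e-06 m^3/s
dP = 13.9287 Pa = 13.9287 / 133.322 mmHg = 0.1045 mmHg


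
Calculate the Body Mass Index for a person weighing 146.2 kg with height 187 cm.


BMI = weight / height^2
height = 187 cm = 1.87 m
BMI = 146.2 / 1.87^2
BMI = 41.81 kg/m^2


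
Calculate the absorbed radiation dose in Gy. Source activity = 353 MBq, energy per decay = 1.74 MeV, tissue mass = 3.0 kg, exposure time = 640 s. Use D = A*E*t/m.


A = 353 MBq = 3.5300e+08 Bq
E = 1.74 MeV = 2.78748e-13 J
D = A*E*t/m = 3.5300e+08*2.78748e-13*640/3.0
D = 0.02099 Gy


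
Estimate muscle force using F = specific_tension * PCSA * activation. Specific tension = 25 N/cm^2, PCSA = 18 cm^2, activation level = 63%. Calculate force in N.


F = sigma * PCSA * activation
F = 25 * 18 * 0.63
F = 283.5 N


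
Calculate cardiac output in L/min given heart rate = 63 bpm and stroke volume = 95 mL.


CO = HR * SV
CO = 63 * 95 / 1000
CO = 5.985 L/min


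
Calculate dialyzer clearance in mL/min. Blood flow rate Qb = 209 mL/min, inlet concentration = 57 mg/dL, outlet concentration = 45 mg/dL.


K = Qb * (Cb_in - Cb_out) / Cb_in
K = 209 * (57 - 45) / 57
K = 44 mL/min


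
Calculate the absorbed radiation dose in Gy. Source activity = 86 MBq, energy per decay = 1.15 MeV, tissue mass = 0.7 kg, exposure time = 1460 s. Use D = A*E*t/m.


A = 86 MBq = 8.6000e+07 Bq
E = 1.15 MeV = 1.8423e-13 J
D = A*E*t/m = 8.6000e+07*1.8423e-13*1460/0.7
D = 0.03305 Gy


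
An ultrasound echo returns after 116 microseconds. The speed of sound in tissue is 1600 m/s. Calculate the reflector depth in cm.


depth = c * t / 2
t = 116 us = 1.1600e-04 s
depth = 1600 * 1.1600e-04 / 2
depth = 0.0928 m = 9.28 cm


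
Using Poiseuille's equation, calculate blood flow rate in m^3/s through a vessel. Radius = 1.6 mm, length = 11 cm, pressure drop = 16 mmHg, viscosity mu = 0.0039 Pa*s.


Q = pi*r^4*dP / (8*mu*L)
r = 0.0016 m, L = 0.11 m
dP = 16 mmHg = 2133.152 Pa
Q = 1.2797e-05 m^3/s


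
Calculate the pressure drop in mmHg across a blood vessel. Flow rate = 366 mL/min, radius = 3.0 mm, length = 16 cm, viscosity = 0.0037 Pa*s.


dP = 8*mu*L*Q / (pi*r^4)
Q = 366 mL/min = 6.1e-06 m^3/s
dP = 113.529 Pa = 113.529 / 133.322 mmHg = 0.8515 mmHg


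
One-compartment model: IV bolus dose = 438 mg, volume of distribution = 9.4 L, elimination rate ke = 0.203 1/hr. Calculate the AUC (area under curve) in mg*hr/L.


C0 = Dose/Vd = 438/9.4 = 46.5957 mg/L
AUC = C0/ke = 46.5957/0.203
AUC = 229.5 mg*hr/L


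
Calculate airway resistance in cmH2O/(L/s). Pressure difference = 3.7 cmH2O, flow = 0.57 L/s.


R = dP / flow
R = 3.7 / 0.57
R = 6.491 cmH2O/(L/s)


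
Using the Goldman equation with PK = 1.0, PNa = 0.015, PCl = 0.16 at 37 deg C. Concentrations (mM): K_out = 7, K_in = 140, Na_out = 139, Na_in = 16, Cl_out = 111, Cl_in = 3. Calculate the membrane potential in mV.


Vm = (RT/F)*ln((PK*Ko + PNa*Nao + PCl*Cli)/(PK*Ki + PNa*Nai + PCl*Clo))
Numer = 9.565, Denom = 158
Vm = -74.95 mV


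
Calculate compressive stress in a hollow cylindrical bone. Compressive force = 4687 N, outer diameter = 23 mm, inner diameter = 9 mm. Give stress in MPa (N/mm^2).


A = pi*(r_o^2 - r_i^2)
r_o = 11.5 mm, r_i = 4.5 mm
A = 351.858 mm^2
sigma = F/A = 4687 / 351.858
sigma = 13.32 MPa


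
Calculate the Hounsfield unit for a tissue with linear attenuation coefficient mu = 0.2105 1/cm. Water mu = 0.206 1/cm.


HU = ((mu_tissue - mu_water) / mu_water) * 1000
HU = ((0.2105 - 0.206) / 0.206) * 1000
HU = 21.84


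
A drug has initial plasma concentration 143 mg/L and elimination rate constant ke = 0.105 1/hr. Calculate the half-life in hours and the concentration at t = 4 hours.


t_half = ln(2) / ke = 0.693147 / 0.105 = 6.601 hr
C(t) = C0 * exp(-ke*t) = 143 * exp(-0.105*4)
C(4) = 93.96 mg/L


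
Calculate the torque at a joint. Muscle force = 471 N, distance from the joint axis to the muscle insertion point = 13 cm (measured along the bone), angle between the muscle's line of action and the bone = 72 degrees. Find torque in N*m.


Torque = F * d * sin(theta)   (moment arm = d*sin(theta))
d = 13 cm = 0.13 m
Torque = 471 * 0.13 * sin(72)
Torque = 58.23 N*m


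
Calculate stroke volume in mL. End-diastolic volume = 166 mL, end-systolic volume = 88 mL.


SV = EDV - ESV
SV = 166 - 88
SV = 78 mL


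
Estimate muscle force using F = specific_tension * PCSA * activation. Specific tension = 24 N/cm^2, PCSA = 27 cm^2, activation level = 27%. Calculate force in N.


F = sigma * PCSA * activation
F = 24 * 27 * 0.27
F = 175 N


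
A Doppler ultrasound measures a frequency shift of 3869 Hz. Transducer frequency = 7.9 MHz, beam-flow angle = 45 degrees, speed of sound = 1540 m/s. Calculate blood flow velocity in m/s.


v = fd * c / (2 * f0 * cos(theta))
v = 3869 * 1540 / (2 * 7.9000e+06 * cos(45))
v = 0.5333 m/s


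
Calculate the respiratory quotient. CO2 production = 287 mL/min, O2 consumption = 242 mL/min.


RQ = VCO2 / VO2
RQ = 287 / 242
RQ = 1.186


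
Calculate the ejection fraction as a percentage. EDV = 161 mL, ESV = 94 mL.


SV = EDV - ESV = 161 - 94 = 67 mL
EF = SV/EDV * 100 = 67/161 * 100
EF = 41.61%


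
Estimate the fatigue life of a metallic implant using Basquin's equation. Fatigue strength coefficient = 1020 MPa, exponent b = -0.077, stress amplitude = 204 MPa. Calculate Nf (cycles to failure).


sigma_a = sigma_f' * (2Nf)^b
2Nf = (sigma_a/sigma_f')^(1/b)
2Nf = (204/1020)^(1/-0.077)
2Nf = 1.195453e+09
Nf = 5.9773e+08


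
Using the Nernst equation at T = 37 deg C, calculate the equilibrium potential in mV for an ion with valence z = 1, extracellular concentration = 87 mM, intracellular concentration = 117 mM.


E = (RT/(zF)) * ln(C_out/C_in)
T = 37 + 273.15 = 310.15 K
E = (8.314 * 310.15 / (1 * 96485)) * ln(87/117)
E = -7.918 mV


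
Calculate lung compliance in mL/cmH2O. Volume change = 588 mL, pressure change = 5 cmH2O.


C = dV / dP
C = 588 / 5
C = 117.6 mL/cmH2O


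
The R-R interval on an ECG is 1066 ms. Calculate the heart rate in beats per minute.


HR = 60 / RR_interval(s)
RR = 1066 ms = 1.066 s
HR = 60 / 1.066 = 56.29 bpm


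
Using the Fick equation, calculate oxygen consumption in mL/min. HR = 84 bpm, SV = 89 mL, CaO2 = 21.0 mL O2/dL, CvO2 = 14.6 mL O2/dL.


CO = HR*SV = 84*89/1000 = 7.476 L/min
a-v O2 diff = 21.0 - 14.6 = 6.4 mL/dL
VO2 = CO * (CaO2-CvO2) * 10 dL/L
VO2 = 7.476 * 6.4 * 10
VO2 = 478.5 mL/min


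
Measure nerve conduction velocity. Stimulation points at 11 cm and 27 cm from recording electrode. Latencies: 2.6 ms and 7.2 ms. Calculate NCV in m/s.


Distance = (27 - 11) / 100 = 0.16 m
dt = (7.2 - 2.6) / 1000 = 0.0046 s
NCV = dist / dt = 34.78 m/s


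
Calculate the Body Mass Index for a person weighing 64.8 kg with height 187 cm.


BMI = weight / height^2
height = 187 cm = 1.87 m
BMI = 64.8 / 1.87^2
BMI = 18.53 kg/m^2


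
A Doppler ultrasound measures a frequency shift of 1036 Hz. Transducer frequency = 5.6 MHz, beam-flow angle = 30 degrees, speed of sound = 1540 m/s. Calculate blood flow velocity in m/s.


v = fd * c / (2 * f0 * cos(theta))
v = 1036 * 1540 / (2 * 5.6000e+06 * cos(30))
v = 0.1645 m/s


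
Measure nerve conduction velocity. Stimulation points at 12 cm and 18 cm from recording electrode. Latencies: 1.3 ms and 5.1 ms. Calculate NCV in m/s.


Distance = (18 - 12) / 100 = 0.06 m
dt = (5.1 - 1.3) / 1000 = 0.0038 s
NCV = dist / dt = 15.79 m/s


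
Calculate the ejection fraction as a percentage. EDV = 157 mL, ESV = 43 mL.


SV = EDV - ESV = 157 - 43 = 114 mL
EF = SV/EDV * 100 = 114/157 * 100
EF = 72.61%


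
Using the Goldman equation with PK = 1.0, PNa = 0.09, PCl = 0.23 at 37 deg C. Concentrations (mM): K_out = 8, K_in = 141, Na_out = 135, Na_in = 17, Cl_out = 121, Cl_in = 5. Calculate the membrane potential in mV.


Vm = (RT/F)*ln((PK*Ko + PNa*Nao + PCl*Cli)/(PK*Ki + PNa*Nai + PCl*Clo))
Numer = 21.3, Denom = 170.36
Vm = -55.57 mV


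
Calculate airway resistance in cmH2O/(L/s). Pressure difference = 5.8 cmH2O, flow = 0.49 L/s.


R = dP / flow
R = 5.8 / 0.49
R = 11.84 cmH2O/(L/s)


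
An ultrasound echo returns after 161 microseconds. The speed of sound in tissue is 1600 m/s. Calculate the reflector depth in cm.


depth = c * t / 2
t = 161 us = 1.6100e-04 s
depth = 1600 * 1.6100e-04 / 2
depth = 0.1288 m = 12.88 cm


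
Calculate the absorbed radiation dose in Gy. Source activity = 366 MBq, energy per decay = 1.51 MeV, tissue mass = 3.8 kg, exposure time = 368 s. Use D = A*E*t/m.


A = 366 MBq = 3.6600e+08 Bq
E = 1.51 MeV = 2.41902e-13 J
D = A*E*t/m = 3.6600e+08*2.41902e-13*368/3.8
D = 0.008574 Gy


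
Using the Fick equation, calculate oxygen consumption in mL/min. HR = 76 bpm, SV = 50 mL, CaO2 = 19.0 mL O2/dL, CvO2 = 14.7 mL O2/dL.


CO = HR*SV = 76*50/1000 = 3.8 L/min
a-v O2 diff = 19.0 - 14.7 = 4.3 mL/dL
VO2 = CO * (CaO2-CvO2) * 10 dL/L
VO2 = 3.8 * 4.3 * 10
VO2 = 163.4 mL/min


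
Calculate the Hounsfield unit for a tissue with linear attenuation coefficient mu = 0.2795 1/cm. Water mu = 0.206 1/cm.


HU = ((mu_tissue - mu_water) / mu_water) * 1000
HU = ((0.2795 - 0.206) / 0.206) * 1000
HU = 356.8


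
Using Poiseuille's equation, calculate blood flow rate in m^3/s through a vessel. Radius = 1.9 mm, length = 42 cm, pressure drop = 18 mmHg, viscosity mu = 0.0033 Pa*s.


Q = pi*r^4*dP / (8*mu*L)
r = 0.0019 m, L = 0.42 m
dP = 18 mmHg = 2399.796 Pa
Q = 8.8611e-06 m^3/s


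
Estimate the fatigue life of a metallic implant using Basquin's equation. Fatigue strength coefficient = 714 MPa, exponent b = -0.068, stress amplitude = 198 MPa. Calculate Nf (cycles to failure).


sigma_a = sigma_f' * (2Nf)^b
2Nf = (sigma_a/sigma_f')^(1/b)
2Nf = (198/714)^(1/-0.068)
2Nf = 1.5547554e+08
Nf = 7.7738e+07


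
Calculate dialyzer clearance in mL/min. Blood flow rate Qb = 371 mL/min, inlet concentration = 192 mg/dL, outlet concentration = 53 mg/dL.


K = Qb * (Cb_in - Cb_out) / Cb_in
K = 371 * (192 - 53) / 192
K = 268.6 mL/min


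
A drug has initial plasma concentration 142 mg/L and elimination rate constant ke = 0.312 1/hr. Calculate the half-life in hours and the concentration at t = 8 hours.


t_half = ln(2) / ke = 0.693147 / 0.312 = 2.222 hr
C(t) = C0 * exp(-ke*t) = 142 * exp(-0.312*8)
C(8) = 11.7 mg/L


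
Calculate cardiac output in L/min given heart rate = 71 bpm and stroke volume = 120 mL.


CO = HR * SV
CO = 71 * 120 / 1000
CO = 8.52 L/min


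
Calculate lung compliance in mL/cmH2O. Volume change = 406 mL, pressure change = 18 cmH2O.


C = dV / dP
C = 406 / 18
C = 22.56 mL/cmH2O


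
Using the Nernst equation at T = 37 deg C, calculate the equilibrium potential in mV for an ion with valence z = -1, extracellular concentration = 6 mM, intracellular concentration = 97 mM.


E = (RT/(zF)) * ln(C_out/C_in)
T = 37 + 273.15 = 310.15 K
E = (8.314 * 310.15 / (-1 * 96485)) * ln(6/97)
E = 74.38 mV


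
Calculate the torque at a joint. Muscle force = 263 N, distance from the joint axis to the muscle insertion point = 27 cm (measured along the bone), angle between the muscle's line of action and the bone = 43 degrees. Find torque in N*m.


Torque = F * d * sin(theta)   (moment arm = d*sin(theta))
d = 27 cm = 0.27 m
Torque = 263 * 0.27 * sin(43)
Torque = 48.43 N*m


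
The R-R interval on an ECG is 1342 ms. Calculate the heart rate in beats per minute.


HR = 60 / RR_interval(s)
RR = 1342 ms = 1.342 s
HR = 60 / 1.342 = 44.71 bpm


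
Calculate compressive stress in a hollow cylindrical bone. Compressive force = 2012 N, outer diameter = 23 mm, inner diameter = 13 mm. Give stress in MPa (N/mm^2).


A = pi*(r_o^2 - r_i^2)
r_o = 11.5 mm, r_i = 6.5 mm
A = 282.743 mm^2
sigma = F/A = 2012 / 282.743
sigma = 7.116 MPa


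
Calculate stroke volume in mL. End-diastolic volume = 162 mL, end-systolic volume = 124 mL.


SV = EDV - ESV
SV = 162 - 124
SV = 38 mL


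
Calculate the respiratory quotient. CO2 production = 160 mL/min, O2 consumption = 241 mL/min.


RQ = VCO2 / VO2
RQ = 160 / 241
RQ = 0.6639


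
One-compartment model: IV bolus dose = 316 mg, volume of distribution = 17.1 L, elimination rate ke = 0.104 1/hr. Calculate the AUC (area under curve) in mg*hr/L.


C0 = Dose/Vd = 316/17.1 = 18.4795 mg/L
AUC = C0/ke = 18.4795/0.104
AUC = 177.7 mg*hr/L


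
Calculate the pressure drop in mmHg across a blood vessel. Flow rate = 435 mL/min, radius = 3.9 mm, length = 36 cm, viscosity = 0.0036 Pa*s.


dP = 8*mu*L*Q / (pi*r^4)
Q = 435 mL/min = 7.25e-06 m^3/s
dP = 103.425 Pa = 103.425 / 133.322 mmHg = 0.7758 mmHg


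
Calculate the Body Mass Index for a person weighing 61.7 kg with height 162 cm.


BMI = weight / height^2
height = 162 cm = 1.62 m
BMI = 61.7 / 1.62^2
BMI = 23.51 kg/m^2


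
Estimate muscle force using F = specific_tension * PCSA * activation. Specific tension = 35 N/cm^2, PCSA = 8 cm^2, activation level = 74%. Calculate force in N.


F = sigma * PCSA * activation
F = 35 * 8 * 0.74
F = 207.2 N


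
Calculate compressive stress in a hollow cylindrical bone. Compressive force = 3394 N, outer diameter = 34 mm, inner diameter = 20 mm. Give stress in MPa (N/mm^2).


A = pi*(r_o^2 - r_i^2)
r_o = 17 mm, r_i = 10 mm
A = 593.761 mm^2
sigma = F/A = 3394 / 593.761
sigma = 5.716 MPa


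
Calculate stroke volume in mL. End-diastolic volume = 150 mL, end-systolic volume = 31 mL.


SV = EDV - ESV
SV = 150 - 31
SV = 119 mL


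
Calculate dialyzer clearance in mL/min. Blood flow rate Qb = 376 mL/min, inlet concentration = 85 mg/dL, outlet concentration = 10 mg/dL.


K = Qb * (Cb_in - Cb_out) / Cb_in
K = 376 * (85 - 10) / 85
K = 331.8 mL/min


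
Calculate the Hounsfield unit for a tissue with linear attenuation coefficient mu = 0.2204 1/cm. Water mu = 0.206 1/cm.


HU = ((mu_tissue - mu_water) / mu_water) * 1000
HU = ((0.2204 - 0.206) / 0.206) * 1000
HU = 69.9


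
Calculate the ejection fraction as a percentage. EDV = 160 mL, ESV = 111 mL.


SV = EDV - ESV = 160 - 111 = 49 mL
EF = SV/EDV * 100 = 49/160 * 100
EF = 30.63%


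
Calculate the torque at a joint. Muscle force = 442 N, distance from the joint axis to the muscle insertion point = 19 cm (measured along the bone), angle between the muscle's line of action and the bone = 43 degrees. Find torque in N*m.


Torque = F * d * sin(theta)   (moment arm = d*sin(theta))
d = 19 cm = 0.19 m
Torque = 442 * 0.19 * sin(43)
Torque = 57.27 N*m


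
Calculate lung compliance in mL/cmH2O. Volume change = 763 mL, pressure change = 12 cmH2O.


C = dV / dP
C = 763 / 12
C = 63.58 mL/cmH2O


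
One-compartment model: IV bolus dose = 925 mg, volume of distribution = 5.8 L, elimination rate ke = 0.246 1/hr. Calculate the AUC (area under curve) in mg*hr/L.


C0 = Dose/Vd = 925/5.8 = 159.483 mg/L
AUC = C0/ke = 159.483/0.246
AUC = 648.3 mg*hr/L


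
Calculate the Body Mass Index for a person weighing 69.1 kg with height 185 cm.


BMI = weight / height^2
height = 185 cm = 1.85 m
BMI = 69.1 / 1.85^2
BMI = 20.19 kg/m^2


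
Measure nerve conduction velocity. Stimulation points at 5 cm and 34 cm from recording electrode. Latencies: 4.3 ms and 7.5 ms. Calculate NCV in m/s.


Distance = (34 - 5) / 100 = 0.29 m
dt = (7.5 - 4.3) / 1000 = 0.0032 s
NCV = dist / dt = 90.62 m/s


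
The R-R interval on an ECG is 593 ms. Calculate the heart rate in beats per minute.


HR = 60 / RR_interval(s)
RR = 593 ms = 0.593 s
HR = 60 / 0.593 = 101.2 bpm


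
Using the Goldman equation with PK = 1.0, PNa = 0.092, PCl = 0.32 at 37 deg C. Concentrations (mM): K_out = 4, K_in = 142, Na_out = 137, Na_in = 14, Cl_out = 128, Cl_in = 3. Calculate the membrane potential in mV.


Vm = (RT/F)*ln((PK*Ko + PNa*Nao + PCl*Cli)/(PK*Ki + PNa*Nai + PCl*Clo))
Numer = 17.564, Denom = 184.248
Vm = -62.82 mV


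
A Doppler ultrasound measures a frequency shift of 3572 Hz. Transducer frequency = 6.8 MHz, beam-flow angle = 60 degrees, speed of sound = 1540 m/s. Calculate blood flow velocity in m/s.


v = fd * c / (2 * f0 * cos(theta))
v = 3572 * 1540 / (2 * 6.8000e+06 * cos(60))
v = 0.809 m/s


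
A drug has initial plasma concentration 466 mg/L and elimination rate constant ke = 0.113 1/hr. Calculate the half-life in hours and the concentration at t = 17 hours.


t_half = ln(2) / ke = 0.693147 / 0.113 = 6.134 hr
C(t) = C0 * exp(-ke*t) = 466 * exp(-0.113*17)
C(17) = 68.25 mg/L


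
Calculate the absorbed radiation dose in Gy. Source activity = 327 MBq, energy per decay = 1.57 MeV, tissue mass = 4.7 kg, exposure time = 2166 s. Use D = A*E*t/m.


A = 327 MBq = 3.2700e+08 Bq
E = 1.57 MeV = 2.51514e-13 J
D = A*E*t/m = 3.2700e+08*2.51514e-13*2166/4.7
D = 0.0379 Gy


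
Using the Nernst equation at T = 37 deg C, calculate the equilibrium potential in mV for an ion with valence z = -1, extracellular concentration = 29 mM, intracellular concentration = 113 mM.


E = (RT/(zF)) * ln(C_out/C_in)
T = 37 + 273.15 = 310.15 K
E = (8.314 * 310.15 / (-1 * 96485)) * ln(29/113)
E = 36.35 mV


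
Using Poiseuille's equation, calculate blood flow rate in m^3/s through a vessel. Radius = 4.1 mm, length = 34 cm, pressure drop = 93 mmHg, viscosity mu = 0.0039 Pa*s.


Q = pi*r^4*dP / (8*mu*L)
r = 0.0041 m, L = 0.34 m
dP = 93 mmHg = 12398.946 Pa
Q = 0.001038 m^3/s


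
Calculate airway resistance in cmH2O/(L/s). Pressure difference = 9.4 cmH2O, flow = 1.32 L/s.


R = dP / flow
R = 9.4 / 1.32
R = 7.121 cmH2O/(L/s)


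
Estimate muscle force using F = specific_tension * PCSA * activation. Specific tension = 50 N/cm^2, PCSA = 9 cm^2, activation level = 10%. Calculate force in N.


F = sigma * PCSA * activation
F = 50 * 9 * 0.1
F = 45 N


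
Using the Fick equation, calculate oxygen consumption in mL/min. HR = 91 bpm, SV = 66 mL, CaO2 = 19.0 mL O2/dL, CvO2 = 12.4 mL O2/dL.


CO = HR*SV = 91*66/1000 = 6.006 L/min
a-v O2 diff = 19.0 - 12.4 = 6.6 mL/dL
VO2 = CO * (CaO2-CvO2) * 10 dL/L
VO2 = 6.006 * 6.6 * 10
VO2 = 396.4 mL/min


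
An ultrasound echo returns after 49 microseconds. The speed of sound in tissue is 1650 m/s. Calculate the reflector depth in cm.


depth = c * t / 2
t = 49 us = 4.9000e-05 s
depth = 1650 * 4.9000e-05 / 2
depth = 0.040425 m = 4.0425 cm


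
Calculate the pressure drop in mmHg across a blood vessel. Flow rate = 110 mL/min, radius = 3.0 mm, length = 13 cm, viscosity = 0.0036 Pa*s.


dP = 8*mu*L*Q / (pi*r^4)
Q = 110 mL/min = 1.83333e-06 m^3/s
dP = 26.9738 Pa = 26.9738 / 133.322 mmHg = 0.2023 mmHg


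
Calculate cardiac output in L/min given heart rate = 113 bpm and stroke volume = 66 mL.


CO = HR * SV
CO = 113 * 66 / 1000
CO = 7.458 L/min


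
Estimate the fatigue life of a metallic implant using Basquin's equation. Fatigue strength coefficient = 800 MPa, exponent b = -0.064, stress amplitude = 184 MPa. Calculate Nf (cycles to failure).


sigma_a = sigma_f' * (2Nf)^b
2Nf = (sigma_a/sigma_f')^(1/b)
2Nf = (184/800)^(1/-0.064)
2Nf = 9.3972885e+09
Nf = 4.6986e+09


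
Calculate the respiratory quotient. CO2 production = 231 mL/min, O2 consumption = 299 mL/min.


RQ = VCO2 / VO2
RQ = 231 / 299
RQ = 0.7726


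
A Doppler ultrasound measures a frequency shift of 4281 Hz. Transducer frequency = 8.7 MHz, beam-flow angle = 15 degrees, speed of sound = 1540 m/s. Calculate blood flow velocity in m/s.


v = fd * c / (2 * f0 * cos(theta))
v = 4281 * 1540 / (2 * 8.7000e+06 * cos(15))
v = 0.3923 m/s


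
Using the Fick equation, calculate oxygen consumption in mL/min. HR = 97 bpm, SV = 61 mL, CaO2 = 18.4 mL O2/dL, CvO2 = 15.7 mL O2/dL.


CO = HR*SV = 97*61/1000 = 5.917 L/min
a-v O2 diff = 18.4 - 15.7 = 2.7 mL/dL
VO2 = CO * (CaO2-CvO2) * 10 dL/L
VO2 = 5.917 * 2.7 * 10
VO2 = 159.8 mL/min


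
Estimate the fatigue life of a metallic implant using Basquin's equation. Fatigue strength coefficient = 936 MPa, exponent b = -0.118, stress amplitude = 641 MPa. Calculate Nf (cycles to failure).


sigma_a = sigma_f' * (2Nf)^b
2Nf = (sigma_a/sigma_f')^(1/b)
2Nf = (641/936)^(1/-0.118)
2Nf = 24.738385
Nf = 12.37


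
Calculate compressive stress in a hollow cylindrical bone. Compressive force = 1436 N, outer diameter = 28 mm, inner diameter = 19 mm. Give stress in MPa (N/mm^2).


A = pi*(r_o^2 - r_i^2)
r_o = 14 mm, r_i = 9.5 mm
A = 332.223 mm^2
sigma = F/A = 1436 / 332.223
sigma = 4.322 MPa


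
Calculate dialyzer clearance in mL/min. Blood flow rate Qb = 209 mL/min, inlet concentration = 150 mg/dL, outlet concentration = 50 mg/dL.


K = Qb * (Cb_in - Cb_out) / Cb_in
K = 209 * (150 - 50) / 150
K = 139.3 mL/min


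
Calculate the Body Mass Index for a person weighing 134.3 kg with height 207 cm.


BMI = weight / height^2
height = 207 cm = 2.07 m
BMI = 134.3 / 2.07^2
BMI = 31.34 kg/m^2


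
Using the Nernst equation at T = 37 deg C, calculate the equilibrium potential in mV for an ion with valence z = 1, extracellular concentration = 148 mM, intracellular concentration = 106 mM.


E = (RT/(zF)) * ln(C_out/C_in)
T = 37 + 273.15 = 310.15 K
E = (8.314 * 310.15 / (1 * 96485)) * ln(148/106)
E = 8.92 mV


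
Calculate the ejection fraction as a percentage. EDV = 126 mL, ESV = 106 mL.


SV = EDV - ESV = 126 - 106 = 20 mL
EF = SV/EDV * 100 = 20/126 * 100
EF = 15.87%


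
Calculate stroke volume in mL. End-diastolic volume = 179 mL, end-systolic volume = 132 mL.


SV = EDV - ESV
SV = 179 - 132
SV = 47 mL


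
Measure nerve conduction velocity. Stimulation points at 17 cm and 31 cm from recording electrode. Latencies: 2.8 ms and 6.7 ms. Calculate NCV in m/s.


Distance = (31 - 17) / 100 = 0.14 m
dt = (6.7 - 2.8) / 1000 = 0.0039 s
NCV = dist / dt = 35.9 m/s


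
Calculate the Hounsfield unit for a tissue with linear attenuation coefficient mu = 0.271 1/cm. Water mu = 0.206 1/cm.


HU = ((mu_tissue - mu_water) / mu_water) * 1000
HU = ((0.271 - 0.206) / 0.206) * 1000
HU = 315.5


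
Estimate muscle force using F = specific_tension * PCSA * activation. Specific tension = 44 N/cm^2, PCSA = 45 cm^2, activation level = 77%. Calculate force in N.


F = sigma * PCSA * activation
F = 44 * 45 * 0.77
F = 1525 N


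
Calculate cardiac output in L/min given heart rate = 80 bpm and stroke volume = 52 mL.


CO = HR * SV
CO = 80 * 52 / 1000
CO = 4.16 L/min


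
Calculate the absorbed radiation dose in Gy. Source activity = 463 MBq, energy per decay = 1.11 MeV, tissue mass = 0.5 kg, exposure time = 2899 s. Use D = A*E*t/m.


A = 463 MBq = 4.6300e+08 Bq
E = 1.11 MeV = 1.77822e-13 J
D = A*E*t/m = 4.6300e+08*1.77822e-13*2899/0.5
D = 0.4774 Gy


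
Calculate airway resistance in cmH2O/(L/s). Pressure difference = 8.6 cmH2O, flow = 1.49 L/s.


R = dP / flow
R = 8.6 / 1.49
R = 5.772 cmH2O/(L/s)


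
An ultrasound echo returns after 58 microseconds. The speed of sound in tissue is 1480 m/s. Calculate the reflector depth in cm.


depth = c * t / 2
t = 58 us = 5.8000e-05 s
depth = 1480 * 5.8000e-05 / 2
depth = 0.04292 m = 4.292 cm


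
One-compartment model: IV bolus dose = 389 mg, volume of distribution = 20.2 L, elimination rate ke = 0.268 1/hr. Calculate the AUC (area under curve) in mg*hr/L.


C0 = Dose/Vd = 389/20.2 = 19.2574 mg/L
AUC = C0/ke = 19.2574/0.268
AUC = 71.86 mg*hr/L


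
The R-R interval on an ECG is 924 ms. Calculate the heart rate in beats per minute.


HR = 60 / RR_interval(s)
RR = 924 ms = 0.924 s
HR = 60 / 0.924 = 64.94 bpm


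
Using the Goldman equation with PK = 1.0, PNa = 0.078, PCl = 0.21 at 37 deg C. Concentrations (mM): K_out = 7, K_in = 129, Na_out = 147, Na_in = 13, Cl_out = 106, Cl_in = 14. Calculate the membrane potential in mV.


Vm = (RT/F)*ln((PK*Ko + PNa*Nao + PCl*Cli)/(PK*Ki + PNa*Nai + PCl*Clo))
Numer = 21.406, Denom = 152.274
Vm = -52.44 mV


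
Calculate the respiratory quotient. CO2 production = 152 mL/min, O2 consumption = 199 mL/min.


RQ = VCO2 / VO2
RQ = 152 / 199
RQ = 0.7638


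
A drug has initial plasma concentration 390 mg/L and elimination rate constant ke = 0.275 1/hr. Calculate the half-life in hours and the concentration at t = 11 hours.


t_half = ln(2) / ke = 0.693147 / 0.275 = 2.521 hr
C(t) = C0 * exp(-ke*t) = 390 * exp(-0.275*11)
C(11) = 18.94 mg/L


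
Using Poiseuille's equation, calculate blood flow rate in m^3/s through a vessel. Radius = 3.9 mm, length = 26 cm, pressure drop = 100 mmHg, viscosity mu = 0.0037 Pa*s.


Q = pi*r^4*dP / (8*mu*L)
r = 0.0039 m, L = 0.26 m
dP = 100 mmHg = 13332.2 Pa
Q = 0.001259 m^3/s


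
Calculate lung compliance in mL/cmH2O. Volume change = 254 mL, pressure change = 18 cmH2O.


C = dV / dP
C = 254 / 18
C = 14.11 mL/cmH2O


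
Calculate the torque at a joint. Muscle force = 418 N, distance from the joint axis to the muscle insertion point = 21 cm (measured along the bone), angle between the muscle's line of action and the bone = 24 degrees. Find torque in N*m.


Torque = F * d * sin(theta)   (moment arm = d*sin(theta))
d = 21 cm = 0.21 m
Torque = 418 * 0.21 * sin(24)
Torque = 35.7 N*m


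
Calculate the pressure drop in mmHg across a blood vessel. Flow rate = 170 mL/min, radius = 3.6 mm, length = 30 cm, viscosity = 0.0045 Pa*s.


dP = 8*mu*L*Q / (pi*r^4)
Q = 170 mL/min = 2.83333e-06 m^3/s
dP = 57.9911 Pa = 57.9911 / 133.322 mmHg = 0.435 mmHg


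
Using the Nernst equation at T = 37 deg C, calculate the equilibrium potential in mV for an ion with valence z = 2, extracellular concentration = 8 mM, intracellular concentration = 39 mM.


E = (RT/(zF)) * ln(C_out/C_in)
T = 37 + 273.15 = 310.15 K
E = (8.314 * 310.15 / (2 * 96485)) * ln(8/39)
E = -21.17 mV


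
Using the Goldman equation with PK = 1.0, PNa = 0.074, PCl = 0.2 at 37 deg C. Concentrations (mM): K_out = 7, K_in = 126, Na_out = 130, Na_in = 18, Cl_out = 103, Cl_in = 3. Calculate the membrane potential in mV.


Vm = (RT/F)*ln((PK*Ko + PNa*Nao + PCl*Cli)/(PK*Ki + PNa*Nai + PCl*Clo))
Numer = 17.22, Denom = 147.932
Vm = -57.48 mV


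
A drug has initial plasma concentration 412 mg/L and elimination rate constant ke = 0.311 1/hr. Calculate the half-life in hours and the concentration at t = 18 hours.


t_half = ln(2) / ke = 0.693147 / 0.311 = 2.229 hr
C(t) = C0 * exp(-ke*t) = 412 * exp(-0.311*18)
C(18) = 1.527 mg/L


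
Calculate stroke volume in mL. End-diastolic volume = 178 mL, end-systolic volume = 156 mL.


SV = EDV - ESV
SV = 178 - 156
SV = 22 mL


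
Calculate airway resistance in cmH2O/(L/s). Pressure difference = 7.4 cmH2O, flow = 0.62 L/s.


R = dP / flow
R = 7.4 / 0.62
R = 11.94 cmH2O/(L/s)


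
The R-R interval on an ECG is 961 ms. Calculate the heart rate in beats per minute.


HR = 60 / RR_interval(s)
RR = 961 ms = 0.961 s
HR = 60 / 0.961 = 62.43 bpm


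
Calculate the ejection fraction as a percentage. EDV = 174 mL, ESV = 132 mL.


SV = EDV - ESV = 174 - 132 = 42 mL
EF = SV/EDV * 100 = 42/174 * 100
EF = 24.14%


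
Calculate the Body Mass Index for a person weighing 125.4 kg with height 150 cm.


BMI = weight / height^2
height = 150 cm = 1.5 m
BMI = 125.4 / 1.5^2
BMI = 55.73 kg/m^2


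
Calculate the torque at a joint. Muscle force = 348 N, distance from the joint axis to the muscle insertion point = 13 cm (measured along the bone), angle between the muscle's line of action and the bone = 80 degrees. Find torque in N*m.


Torque = F * d * sin(theta)   (moment arm = d*sin(theta))
d = 13 cm = 0.13 m
Torque = 348 * 0.13 * sin(80)
Torque = 44.55 N*m


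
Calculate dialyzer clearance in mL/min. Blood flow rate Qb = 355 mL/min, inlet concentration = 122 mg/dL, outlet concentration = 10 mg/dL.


K = Qb * (Cb_in - Cb_out) / Cb_in
K = 355 * (122 - 10) / 122
K = 325.9 mL/min


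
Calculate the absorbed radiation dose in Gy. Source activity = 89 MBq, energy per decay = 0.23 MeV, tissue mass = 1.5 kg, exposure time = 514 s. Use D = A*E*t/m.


A = 89 MBq = 8.9000e+07 Bq
E = 0.23 MeV = 3.6846e-14 J
D = A*E*t/m = 8.9000e+07*3.6846e-14*514/1.5
D = 0.001124 Gy


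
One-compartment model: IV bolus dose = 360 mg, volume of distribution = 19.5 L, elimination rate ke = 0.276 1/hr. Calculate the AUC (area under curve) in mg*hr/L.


C0 = Dose/Vd = 360/19.5 = 18.4615 mg/L
AUC = C0/ke = 18.4615/0.276
AUC = 66.89 mg*hr/L


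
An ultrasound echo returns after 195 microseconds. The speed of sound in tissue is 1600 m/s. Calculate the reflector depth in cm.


depth = c * t / 2
t = 195 us = 1.9500e-04 s
depth = 1600 * 1.9500e-04 / 2
depth = 0.156 m = 15.6 cm
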